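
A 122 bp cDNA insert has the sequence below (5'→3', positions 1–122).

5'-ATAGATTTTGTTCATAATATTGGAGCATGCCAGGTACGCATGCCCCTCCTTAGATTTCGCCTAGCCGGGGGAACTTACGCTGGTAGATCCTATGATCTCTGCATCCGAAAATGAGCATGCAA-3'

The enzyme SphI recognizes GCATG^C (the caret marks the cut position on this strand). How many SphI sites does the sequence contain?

GCATGC occurs starting at positions 25, 38, 115.
SphI cuts at 3 sites.

3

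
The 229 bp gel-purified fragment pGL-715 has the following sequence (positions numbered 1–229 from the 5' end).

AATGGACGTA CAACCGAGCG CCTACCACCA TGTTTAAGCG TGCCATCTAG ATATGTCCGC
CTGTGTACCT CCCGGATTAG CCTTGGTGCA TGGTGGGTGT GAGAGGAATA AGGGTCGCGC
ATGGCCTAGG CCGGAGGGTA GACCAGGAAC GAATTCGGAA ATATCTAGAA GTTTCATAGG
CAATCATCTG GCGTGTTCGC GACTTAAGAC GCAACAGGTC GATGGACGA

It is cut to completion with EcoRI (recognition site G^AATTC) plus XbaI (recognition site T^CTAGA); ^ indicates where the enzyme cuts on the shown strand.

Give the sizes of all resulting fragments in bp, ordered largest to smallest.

105, 65, 46, 13 bp

The EcoRI site (GAATTC) starts at position 151.
EcoRI cuts after the first base of each site, so after position 151.
XbaI sites (TCTAGA) start at positions 46, 164.
XbaI cuts after the first base of each site, so after positions 46, 164.
Combined cut positions: 46, 151, 164.
Linear molecule, 3 cuts → 4 fragments:
  1–46 → 46 bp
  47–151 → 105 bp
  152–164 → 13 bp
  165–229 → 65 bp
Sorted largest to smallest: 105, 65, 46, 13 bp.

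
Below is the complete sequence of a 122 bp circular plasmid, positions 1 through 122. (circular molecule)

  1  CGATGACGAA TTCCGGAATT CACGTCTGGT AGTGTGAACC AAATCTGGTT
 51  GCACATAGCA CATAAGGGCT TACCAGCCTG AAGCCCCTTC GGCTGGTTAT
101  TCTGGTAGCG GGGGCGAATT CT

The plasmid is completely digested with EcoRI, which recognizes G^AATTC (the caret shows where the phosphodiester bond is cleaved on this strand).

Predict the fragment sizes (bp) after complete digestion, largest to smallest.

100, 14, 8 bp

EcoRI sites (GAATTC) start at positions 8, 16, 116.
EcoRI cuts after the first base of each site, so after positions 8, 16, 116.
Circular molecule, 3 cuts → 3 fragments:
  9–16 → 8 bp
  17–116 → 100 bp
  117–122 then 1–8 → 6 + 8 = 14 bp
Sorted largest to smallest: 100, 14, 8 bp.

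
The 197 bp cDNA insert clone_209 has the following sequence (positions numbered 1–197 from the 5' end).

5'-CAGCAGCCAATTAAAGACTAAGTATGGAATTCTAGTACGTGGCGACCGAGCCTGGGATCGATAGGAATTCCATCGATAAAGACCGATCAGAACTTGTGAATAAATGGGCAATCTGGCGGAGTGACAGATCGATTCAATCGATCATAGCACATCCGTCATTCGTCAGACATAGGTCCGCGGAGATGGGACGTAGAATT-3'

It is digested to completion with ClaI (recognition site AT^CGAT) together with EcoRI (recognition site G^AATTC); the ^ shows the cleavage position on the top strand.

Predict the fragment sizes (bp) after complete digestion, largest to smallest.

ClaI sites (ATCGAT) start at positions 57, 72, 128, 137.
ClaI cuts after base 2 of each site, so after positions 58, 73, 129, 138.
EcoRI sites (GAATTC) start at positions 27, 65.
EcoRI cuts after the first base of each site, so after positions 27, 65.
Combined cut positions: 27, 58, 65, 73, 129, 138.
Linear molecule, 6 cuts → 7 fragments:
  1–27 → 27 bp
  28–58 → 31 bp
  59–65 → 7 bp
  66–73 → 8 bp
  74–129 → 56 bp
  130–138 → 9 bp
  139–197 → 59 bp
Sorted largest to smallest: 59, 56, 31, 27, 9, 8, 7 bp.

59, 56, 31, 27, 9, 8, 7 bp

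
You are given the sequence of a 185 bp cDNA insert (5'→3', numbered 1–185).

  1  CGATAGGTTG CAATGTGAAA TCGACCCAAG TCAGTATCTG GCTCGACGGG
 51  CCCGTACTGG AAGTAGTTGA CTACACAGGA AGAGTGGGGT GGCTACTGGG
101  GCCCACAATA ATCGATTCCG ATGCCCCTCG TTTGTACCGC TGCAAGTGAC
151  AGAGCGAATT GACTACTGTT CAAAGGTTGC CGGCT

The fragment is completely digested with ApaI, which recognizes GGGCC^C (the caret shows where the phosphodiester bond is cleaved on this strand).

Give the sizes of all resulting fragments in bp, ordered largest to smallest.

82, 52, 51 bp

ApaI sites (GGGCCC) start at positions 48, 99.
ApaI cuts after base 5 of each site (before the last base), so after positions 52, 103.
Linear molecule, 2 cuts → 3 fragments:
  1–52 → 52 bp
  53–103 → 51 bp
  104–185 → 82 bp
Sorted largest to smallest: 82, 52, 51 bp.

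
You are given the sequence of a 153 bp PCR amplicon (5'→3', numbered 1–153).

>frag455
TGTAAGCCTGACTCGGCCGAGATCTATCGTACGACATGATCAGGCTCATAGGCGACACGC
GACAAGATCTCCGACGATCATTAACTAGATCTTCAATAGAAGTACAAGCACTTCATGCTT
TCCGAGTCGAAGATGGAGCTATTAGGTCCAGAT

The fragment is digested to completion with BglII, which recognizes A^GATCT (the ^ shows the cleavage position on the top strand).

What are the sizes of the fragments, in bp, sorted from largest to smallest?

66, 45, 22, 20 bp

BglII sites (AGATCT) start at positions 20, 65, 87.
BglII cuts after the first base of each site, so after positions 20, 65, 87.
Linear molecule, 3 cuts → 4 fragments:
  1–20 → 20 bp
  21–65 → 45 bp
  66–87 → 22 bp
  88–153 → 66 bp
Sorted largest to smallest: 66, 45, 22, 20 bp.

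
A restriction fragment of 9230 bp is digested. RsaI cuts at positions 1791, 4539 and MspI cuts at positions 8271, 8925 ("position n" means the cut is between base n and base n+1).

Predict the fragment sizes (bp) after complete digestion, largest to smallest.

Combined cut positions (sorted): 1791, 4539, 8271, 8925.
Linear molecule, 4 cuts → 5 fragments:
  1791 − 0 = 1791 bp
  4539 − 1791 = 2748 bp
  8271 − 4539 = 3732 bp
  8925 − 8271 = 654 bp
  9230 − 8925 = 305 bp
Sorted largest to smallest: 3732, 2748, 1791, 654, 305 bp.

3732, 2748, 1791, 654, 305 bp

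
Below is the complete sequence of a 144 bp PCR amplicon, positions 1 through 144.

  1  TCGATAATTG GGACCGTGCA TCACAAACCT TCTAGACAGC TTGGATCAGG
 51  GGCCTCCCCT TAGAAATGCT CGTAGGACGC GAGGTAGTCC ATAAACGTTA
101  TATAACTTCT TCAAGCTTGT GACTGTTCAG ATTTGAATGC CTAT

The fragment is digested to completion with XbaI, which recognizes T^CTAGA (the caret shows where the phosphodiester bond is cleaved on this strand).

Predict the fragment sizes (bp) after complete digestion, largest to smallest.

113, 31 bp

The XbaI site (TCTAGA) starts at position 31.
XbaI cuts after the first base of each site, so after position 31.
Linear molecule, 1 cut → 2 fragments:
  1–31 → 31 bp
  32–144 → 113 bp
Sorted largest to smallest: 113, 31 bp.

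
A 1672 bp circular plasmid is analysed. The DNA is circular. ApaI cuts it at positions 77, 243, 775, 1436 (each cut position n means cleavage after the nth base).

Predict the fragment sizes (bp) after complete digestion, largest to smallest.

661, 532, 313, 166 bp

Circular molecule, 4 cuts → 4 fragments:
  243 − 77 = 166 bp
  775 − 243 = 532 bp
  1436 − 775 = 661 bp
  wrap: 1672 − 1436 + 77 = 313 bp
Sorted largest to smallest: 661, 532, 313, 166 bp.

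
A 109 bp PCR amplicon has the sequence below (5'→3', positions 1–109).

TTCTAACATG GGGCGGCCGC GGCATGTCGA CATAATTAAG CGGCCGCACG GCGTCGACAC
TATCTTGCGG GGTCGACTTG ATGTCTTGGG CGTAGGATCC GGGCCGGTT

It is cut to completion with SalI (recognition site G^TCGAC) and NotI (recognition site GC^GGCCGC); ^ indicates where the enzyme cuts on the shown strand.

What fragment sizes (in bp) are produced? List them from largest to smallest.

SalI sites (GTCGAC) start at positions 26, 53, 72.
SalI cuts after the first base of each site, so after positions 26, 53, 72.
NotI sites (GCGGCCGC) start at positions 13, 40.
NotI cuts after base 2 of each site, so after positions 14, 41.
Combined cut positions: 14, 26, 41, 53, 72.
Linear molecule, 5 cuts → 6 fragments:
  1–14 → 14 bp
  15–26 → 12 bp
  27–41 → 15 bp
  42–53 → 12 bp
  54–72 → 19 bp
  73–109 → 37 bp
Sorted largest to smallest: 37, 19, 15, 14, 12, 12 bp.

37, 19, 15, 14, 12, 12 bp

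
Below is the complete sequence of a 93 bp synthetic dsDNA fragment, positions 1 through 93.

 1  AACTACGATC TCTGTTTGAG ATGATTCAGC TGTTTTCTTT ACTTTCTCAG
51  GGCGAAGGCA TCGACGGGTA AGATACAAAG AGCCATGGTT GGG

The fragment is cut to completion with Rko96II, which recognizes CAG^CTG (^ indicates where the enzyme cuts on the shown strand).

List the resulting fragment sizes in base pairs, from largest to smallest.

The Rko96II site (CAGCTG) starts at position 27.
Rko96II cuts after base 3 of each site, so after position 29.
Linear molecule, 1 cut → 2 fragments:
  1–29 → 29 bp
  30–93 → 64 bp
Sorted largest to smallest: 64, 29 bp.

64, 29 bp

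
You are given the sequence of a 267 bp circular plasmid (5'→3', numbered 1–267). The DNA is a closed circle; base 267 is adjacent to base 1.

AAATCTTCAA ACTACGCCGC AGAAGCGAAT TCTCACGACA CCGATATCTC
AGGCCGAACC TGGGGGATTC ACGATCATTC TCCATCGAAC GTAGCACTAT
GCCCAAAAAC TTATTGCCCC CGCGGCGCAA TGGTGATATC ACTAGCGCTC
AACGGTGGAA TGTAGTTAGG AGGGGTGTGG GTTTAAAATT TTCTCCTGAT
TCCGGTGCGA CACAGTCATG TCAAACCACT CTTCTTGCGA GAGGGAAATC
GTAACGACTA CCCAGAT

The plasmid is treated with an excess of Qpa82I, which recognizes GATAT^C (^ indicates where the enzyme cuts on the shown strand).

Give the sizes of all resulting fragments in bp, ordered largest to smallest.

175, 92 bp

Qpa82I sites (GATATC) start at positions 43, 135.
Qpa82I cuts after base 5 of each site (before the last base), so after positions 47, 139.
Circular molecule, 2 cuts → 2 fragments:
  48–139 → 92 bp
  140–267 then 1–47 → 128 + 47 = 175 bp
Sorted largest to smallest: 175, 92 bp.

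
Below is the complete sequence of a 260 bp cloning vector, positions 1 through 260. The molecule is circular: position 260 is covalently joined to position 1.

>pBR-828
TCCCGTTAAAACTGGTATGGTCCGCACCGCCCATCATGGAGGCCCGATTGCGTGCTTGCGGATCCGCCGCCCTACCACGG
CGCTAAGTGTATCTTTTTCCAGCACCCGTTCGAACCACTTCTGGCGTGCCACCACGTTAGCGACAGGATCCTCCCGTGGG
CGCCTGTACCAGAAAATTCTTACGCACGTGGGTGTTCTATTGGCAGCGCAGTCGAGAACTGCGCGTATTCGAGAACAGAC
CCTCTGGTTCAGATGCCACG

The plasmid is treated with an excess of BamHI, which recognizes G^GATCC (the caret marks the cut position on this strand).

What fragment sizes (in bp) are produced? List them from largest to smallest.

BamHI sites (GGATCC) start at positions 60, 146.
BamHI cuts after the first base of each site, so after positions 60, 146.
Circular molecule, 2 cuts → 2 fragments:
  61–146 → 86 bp
  147–260 then 1–60 → 114 + 60 = 174 bp
Sorted largest to smallest: 174, 86 bp.

174, 86 bp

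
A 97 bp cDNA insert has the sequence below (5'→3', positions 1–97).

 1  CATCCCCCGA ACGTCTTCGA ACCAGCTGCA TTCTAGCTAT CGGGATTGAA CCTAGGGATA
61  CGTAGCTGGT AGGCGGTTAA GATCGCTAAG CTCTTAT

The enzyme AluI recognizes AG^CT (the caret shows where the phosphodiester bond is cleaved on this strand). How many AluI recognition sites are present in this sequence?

4

AGCT occurs starting at positions 24, 35, 64, 89.
AluI cuts at 4 sites.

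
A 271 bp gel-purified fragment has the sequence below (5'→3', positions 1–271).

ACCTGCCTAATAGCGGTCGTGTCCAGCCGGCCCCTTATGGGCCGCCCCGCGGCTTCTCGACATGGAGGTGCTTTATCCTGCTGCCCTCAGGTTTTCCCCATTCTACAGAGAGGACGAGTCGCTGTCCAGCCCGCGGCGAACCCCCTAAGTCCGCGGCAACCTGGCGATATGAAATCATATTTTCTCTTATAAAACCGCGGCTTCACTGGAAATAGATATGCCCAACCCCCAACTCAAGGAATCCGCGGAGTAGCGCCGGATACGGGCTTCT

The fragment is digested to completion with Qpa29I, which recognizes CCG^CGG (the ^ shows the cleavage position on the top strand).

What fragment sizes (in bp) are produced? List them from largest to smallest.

Qpa29I sites (CCGCGG) start at positions 47, 131, 151, 195, 243.
Qpa29I cuts after base 3 of each site, so after positions 49, 133, 153, 197, 245.
Linear molecule, 5 cuts → 6 fragments:
  1–49 → 49 bp
  50–133 → 84 bp
  134–153 → 20 bp
  154–197 → 44 bp
  198–245 → 48 bp
  246–271 → 26 bp
Sorted largest to smallest: 84, 49, 48, 44, 26, 20 bp.

84, 49, 48, 44, 26, 20 bp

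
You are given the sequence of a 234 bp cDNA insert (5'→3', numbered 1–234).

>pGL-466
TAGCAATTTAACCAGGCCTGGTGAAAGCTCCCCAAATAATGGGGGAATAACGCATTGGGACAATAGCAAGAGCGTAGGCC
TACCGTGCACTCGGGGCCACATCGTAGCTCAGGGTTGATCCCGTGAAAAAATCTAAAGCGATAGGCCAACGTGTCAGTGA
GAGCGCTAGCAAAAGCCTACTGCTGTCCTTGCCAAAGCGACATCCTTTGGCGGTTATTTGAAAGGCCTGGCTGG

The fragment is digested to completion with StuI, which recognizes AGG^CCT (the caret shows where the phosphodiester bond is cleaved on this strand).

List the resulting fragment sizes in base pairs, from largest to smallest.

StuI sites (AGGCCT) start at positions 14, 76, 223.
StuI cuts after base 3 of each site, so after positions 16, 78, 225.
Linear molecule, 3 cuts → 4 fragments:
  1–16 → 16 bp
  17–78 → 62 bp
  79–225 → 147 bp
  226–234 → 9 bp
Sorted largest to smallest: 147, 62, 16, 9 bp.

147, 62, 16, 9 bp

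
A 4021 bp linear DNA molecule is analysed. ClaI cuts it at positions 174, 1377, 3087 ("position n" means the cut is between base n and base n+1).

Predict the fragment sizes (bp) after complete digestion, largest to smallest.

Linear molecule, 3 cuts → 4 fragments:
  174 − 0 = 174 bp
  1377 − 174 = 1203 bp
  3087 − 1377 = 1710 bp
  4021 − 3087 = 934 bp
Sorted largest to smallest: 1710, 1203, 934, 174 bp.

1710, 1203, 934, 174 bp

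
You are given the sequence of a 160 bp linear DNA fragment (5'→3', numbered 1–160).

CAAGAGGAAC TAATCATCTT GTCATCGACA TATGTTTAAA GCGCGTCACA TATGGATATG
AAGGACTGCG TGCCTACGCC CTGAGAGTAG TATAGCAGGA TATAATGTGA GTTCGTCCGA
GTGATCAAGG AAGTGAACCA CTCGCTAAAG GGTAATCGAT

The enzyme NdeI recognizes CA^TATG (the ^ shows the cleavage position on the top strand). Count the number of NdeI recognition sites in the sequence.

CATATG occurs starting at positions 29, 49.
NdeI cuts at 2 sites.

2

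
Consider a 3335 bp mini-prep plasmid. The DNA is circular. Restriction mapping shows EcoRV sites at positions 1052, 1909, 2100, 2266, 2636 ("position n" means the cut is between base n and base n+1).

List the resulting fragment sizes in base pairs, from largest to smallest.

Circular molecule, 5 cuts → 5 fragments:
  1909 − 1052 = 857 bp
  2100 − 1909 = 191 bp
  2266 − 2100 = 166 bp
  2636 − 2266 = 370 bp
  wrap: 3335 − 2636 + 1052 = 1751 bp
Sorted largest to smallest: 1751, 857, 370, 191, 166 bp.

1751, 857, 370, 191, 166 bp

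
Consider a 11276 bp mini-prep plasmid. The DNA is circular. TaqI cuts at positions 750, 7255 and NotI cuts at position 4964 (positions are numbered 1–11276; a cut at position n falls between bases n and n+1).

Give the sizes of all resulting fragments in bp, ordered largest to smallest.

Combined cut positions (sorted): 750, 4964, 7255.
Circular molecule, 3 cuts → 3 fragments:
  4964 − 750 = 4214 bp
  7255 − 4964 = 2291 bp
  wrap: 11276 − 7255 + 750 = 4771 bp
Sorted largest to smallest: 4771, 4214, 2291 bp.

4771, 4214, 2291 bp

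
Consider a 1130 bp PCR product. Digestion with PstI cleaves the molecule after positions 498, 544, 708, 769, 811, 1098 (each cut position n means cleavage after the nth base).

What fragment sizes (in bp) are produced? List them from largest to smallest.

498, 287, 164, 61, 46, 42, 32 bp

Linear molecule, 6 cuts → 7 fragments:
  498 − 0 = 498 bp
  544 − 498 = 46 bp
  708 − 544 = 164 bp
  769 − 708 = 61 bp
  811 − 769 = 42 bp
  1098 − 811 = 287 bp
  1130 − 1098 = 32 bp
Sorted largest to smallest: 498, 287, 164, 61, 46, 42, 32 bp.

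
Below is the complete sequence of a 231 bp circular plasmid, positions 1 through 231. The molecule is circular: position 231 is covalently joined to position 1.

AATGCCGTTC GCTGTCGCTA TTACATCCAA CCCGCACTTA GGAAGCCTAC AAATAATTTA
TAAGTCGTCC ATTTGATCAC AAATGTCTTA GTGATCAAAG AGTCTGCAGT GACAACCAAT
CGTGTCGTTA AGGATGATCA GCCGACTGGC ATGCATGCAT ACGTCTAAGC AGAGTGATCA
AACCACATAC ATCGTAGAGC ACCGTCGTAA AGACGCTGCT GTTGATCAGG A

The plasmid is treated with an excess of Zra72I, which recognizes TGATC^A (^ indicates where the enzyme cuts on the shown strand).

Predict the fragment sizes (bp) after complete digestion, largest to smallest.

82, 48, 43, 40, 18 bp

Zra72I sites (TGATCA) start at positions 74, 92, 135, 175, 223.
Zra72I cuts after base 5 of each site (before the last base), so after positions 78, 96, 139, 179, 227.
Circular molecule, 5 cuts → 5 fragments:
  79–96 → 18 bp
  97–139 → 43 bp
  140–179 → 40 bp
  180–227 → 48 bp
  228–231 then 1–78 → 4 + 78 = 82 bp
Sorted largest to smallest: 82, 48, 43, 40, 18 bp.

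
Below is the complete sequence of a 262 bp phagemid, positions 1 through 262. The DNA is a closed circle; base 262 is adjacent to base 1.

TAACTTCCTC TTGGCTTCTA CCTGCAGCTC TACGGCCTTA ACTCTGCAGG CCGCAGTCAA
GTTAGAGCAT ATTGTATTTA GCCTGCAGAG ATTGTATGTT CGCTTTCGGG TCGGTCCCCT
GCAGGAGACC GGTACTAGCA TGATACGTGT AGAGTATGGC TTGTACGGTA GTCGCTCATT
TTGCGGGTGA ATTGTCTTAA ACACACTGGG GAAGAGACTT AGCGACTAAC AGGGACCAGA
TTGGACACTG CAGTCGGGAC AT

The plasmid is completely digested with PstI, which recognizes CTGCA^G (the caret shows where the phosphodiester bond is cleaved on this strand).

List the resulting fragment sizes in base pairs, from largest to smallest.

PstI sites (CTGCAG) start at positions 22, 44, 83, 119, 248.
PstI cuts after base 5 of each site (before the last base), so after positions 26, 48, 87, 123, 252.
Circular molecule, 5 cuts → 5 fragments:
  27–48 → 22 bp
  49–87 → 39 bp
  88–123 → 36 bp
  124–252 → 129 bp
  253–262 then 1–26 → 10 + 26 = 36 bp
Sorted largest to smallest: 129, 39, 36, 36, 22 bp.

129, 39, 36, 36, 22 bp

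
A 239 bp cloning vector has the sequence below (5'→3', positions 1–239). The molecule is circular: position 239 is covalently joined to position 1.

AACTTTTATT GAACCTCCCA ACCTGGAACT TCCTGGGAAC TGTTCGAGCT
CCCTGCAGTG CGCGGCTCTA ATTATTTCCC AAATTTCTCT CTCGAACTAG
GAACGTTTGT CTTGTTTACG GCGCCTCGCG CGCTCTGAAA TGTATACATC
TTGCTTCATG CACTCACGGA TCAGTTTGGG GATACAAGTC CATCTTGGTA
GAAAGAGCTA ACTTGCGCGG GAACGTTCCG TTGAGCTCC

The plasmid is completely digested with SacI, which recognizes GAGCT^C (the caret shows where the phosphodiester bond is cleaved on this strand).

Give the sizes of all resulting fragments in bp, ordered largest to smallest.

187, 52 bp

SacI sites (GAGCTC) start at positions 46, 233.
SacI cuts after base 5 of each site (before the last base), so after positions 50, 237.
Circular molecule, 2 cuts → 2 fragments:
  51–237 → 187 bp
  238–239 then 1–50 → 2 + 50 = 52 bp
Sorted largest to smallest: 187, 52 bp.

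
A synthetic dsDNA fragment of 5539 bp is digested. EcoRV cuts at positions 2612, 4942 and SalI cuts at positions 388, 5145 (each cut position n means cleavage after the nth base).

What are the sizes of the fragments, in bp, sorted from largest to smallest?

Combined cut positions (sorted): 388, 2612, 4942, 5145.
Linear molecule, 4 cuts → 5 fragments:
  388 − 0 = 388 bp
  2612 − 388 = 2224 bp
  4942 − 2612 = 2330 bp
  5145 − 4942 = 203 bp
  5539 − 5145 = 394 bp
Sorted largest to smallest: 2330, 2224, 394, 388, 203 bp.

2330, 2224, 394, 388, 203 bp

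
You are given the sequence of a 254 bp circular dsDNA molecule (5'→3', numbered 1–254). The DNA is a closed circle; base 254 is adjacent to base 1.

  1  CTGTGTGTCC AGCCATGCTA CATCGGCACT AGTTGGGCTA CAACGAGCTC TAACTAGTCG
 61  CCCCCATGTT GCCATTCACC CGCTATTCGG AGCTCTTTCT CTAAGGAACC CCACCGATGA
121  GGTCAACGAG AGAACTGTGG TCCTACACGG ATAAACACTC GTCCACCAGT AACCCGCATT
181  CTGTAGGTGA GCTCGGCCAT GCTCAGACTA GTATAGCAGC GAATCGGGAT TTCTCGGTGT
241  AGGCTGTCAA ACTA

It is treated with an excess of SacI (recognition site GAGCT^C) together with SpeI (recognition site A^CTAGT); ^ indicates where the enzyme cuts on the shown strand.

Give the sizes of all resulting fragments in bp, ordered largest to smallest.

99, 75, 41, 21, 14, 4 bp

SacI sites (GAGCTC) start at positions 45, 90, 189.
SacI cuts after base 5 of each site (before the last base), so after positions 49, 94, 193.
SpeI sites (ACTAGT) start at positions 28, 53, 207.
SpeI cuts after the first base of each site, so after positions 28, 53, 207.
Combined cut positions: 28, 49, 53, 94, 193, 207.
Circular molecule, 6 cuts → 6 fragments:
  29–49 → 21 bp
  50–53 → 4 bp
  54–94 → 41 bp
  95–193 → 99 bp
  194–207 → 14 bp
  208–254 then 1–28 → 47 + 28 = 75 bp
Sorted largest to smallest: 99, 75, 41, 21, 14, 4 bp.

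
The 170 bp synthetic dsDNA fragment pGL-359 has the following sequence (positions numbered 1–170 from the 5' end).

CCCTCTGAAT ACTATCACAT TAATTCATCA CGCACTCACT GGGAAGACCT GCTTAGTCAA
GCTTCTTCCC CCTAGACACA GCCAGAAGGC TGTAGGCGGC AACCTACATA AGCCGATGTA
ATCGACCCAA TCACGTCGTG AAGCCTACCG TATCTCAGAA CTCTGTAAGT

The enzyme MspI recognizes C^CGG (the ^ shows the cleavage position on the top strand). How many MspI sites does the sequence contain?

0

No occurrence of CCGG is present in the sequence.
MspI does not cut: 0 sites.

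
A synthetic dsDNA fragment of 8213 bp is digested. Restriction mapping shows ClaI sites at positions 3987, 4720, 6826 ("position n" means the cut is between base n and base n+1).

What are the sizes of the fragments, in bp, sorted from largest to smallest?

3987, 2106, 1387, 733 bp

Linear molecule, 3 cuts → 4 fragments:
  3987 − 0 = 3987 bp
  4720 − 3987 = 733 bp
  6826 − 4720 = 2106 bp
  8213 − 6826 = 1387 bp
Sorted largest to smallest: 3987, 2106, 1387, 733 bp.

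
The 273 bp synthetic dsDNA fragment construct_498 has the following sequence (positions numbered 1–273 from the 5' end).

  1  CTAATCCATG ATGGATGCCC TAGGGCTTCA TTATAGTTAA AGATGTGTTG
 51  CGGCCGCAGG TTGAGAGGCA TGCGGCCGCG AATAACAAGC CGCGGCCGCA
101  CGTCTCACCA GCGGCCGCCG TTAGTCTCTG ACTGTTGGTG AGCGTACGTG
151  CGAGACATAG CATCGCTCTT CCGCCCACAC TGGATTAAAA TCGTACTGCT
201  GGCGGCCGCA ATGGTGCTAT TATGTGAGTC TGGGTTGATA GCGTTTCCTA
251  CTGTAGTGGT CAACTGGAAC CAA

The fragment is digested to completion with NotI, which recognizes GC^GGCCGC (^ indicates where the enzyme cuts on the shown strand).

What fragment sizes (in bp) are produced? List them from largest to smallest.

91, 70, 51, 22, 20, 19 bp

NotI sites (GCGGCCGC) start at positions 50, 72, 92, 111, 202.
NotI cuts after base 2 of each site, so after positions 51, 73, 93, 112, 203.
Linear molecule, 5 cuts → 6 fragments:
  1–51 → 51 bp
  52–73 → 22 bp
  74–93 → 20 bp
  94–112 → 19 bp
  113–203 → 91 bp
  204–273 → 70 bp
Sorted largest to smallest: 91, 70, 51, 22, 20, 19 bp.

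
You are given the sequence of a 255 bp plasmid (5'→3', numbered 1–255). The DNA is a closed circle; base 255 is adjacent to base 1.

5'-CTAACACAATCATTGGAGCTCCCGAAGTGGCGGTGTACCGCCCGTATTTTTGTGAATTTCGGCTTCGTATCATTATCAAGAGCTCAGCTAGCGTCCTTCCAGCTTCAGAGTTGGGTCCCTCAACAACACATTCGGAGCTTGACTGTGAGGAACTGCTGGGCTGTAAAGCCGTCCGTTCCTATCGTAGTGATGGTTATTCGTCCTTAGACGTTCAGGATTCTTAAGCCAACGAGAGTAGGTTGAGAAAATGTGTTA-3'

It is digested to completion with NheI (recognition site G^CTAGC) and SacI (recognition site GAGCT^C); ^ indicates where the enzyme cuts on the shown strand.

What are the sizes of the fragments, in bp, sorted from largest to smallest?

188, 64, 3 bp

The NheI site (GCTAGC) starts at position 87.
NheI cuts after the first base of each site, so after position 87.
SacI sites (GAGCTC) start at positions 16, 80.
SacI cuts after base 5 of each site (before the last base), so after positions 20, 84.
Combined cut positions: 20, 84, 87.
Circular molecule, 3 cuts → 3 fragments:
  21–84 → 64 bp
  85–87 → 3 bp
  88–255 then 1–20 → 168 + 20 = 188 bp
Sorted largest to smallest: 188, 64, 3 bp.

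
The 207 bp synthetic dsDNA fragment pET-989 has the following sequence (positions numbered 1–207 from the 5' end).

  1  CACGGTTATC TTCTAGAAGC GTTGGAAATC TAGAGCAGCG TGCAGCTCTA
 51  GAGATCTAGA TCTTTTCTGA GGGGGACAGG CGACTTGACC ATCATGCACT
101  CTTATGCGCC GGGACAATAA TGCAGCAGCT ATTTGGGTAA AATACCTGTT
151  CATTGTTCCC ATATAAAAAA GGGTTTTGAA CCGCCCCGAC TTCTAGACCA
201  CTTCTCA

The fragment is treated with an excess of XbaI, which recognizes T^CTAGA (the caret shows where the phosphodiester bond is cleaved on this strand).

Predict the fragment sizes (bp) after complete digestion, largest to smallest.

137, 18, 17, 15, 12, 8 bp

XbaI sites (TCTAGA) start at positions 12, 29, 47, 55, 192.
XbaI cuts after the first base of each site, so after positions 12, 29, 47, 55, 192.
Linear molecule, 5 cuts → 6 fragments:
  1–12 → 12 bp
  13–29 → 17 bp
  30–47 → 18 bp
  48–55 → 8 bp
  56–192 → 137 bp
  193–207 → 15 bp
Sorted largest to smallest: 137, 18, 17, 15, 12, 8 bp.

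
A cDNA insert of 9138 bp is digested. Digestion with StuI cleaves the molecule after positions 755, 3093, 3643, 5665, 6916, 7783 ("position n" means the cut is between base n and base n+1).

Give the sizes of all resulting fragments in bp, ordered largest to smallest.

Linear molecule, 6 cuts → 7 fragments:
  755 − 0 = 755 bp
  3093 − 755 = 2338 bp
  3643 − 3093 = 550 bp
  5665 − 3643 = 2022 bp
  6916 − 5665 = 1251 bp
  7783 − 6916 = 867 bp
  9138 − 7783 = 1355 bp
Sorted largest to smallest: 2338, 2022, 1355, 1251, 867, 755, 550 bp.

2338, 2022, 1355, 1251, 867, 755, 550 bp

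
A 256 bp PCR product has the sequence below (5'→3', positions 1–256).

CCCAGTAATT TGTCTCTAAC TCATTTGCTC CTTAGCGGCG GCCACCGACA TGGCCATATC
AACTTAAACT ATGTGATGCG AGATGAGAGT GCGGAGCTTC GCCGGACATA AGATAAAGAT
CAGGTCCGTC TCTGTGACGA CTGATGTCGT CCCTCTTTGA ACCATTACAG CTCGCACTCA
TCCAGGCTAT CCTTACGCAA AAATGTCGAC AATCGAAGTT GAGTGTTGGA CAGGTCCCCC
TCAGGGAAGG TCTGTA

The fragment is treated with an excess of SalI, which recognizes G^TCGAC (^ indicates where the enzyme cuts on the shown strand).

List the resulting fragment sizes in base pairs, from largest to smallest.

The SalI site (GTCGAC) starts at position 205.
SalI cuts after the first base of each site, so after position 205.
Linear molecule, 1 cut → 2 fragments:
  1–205 → 205 bp
  206–256 → 51 bp
Sorted largest to smallest: 205, 51 bp.

205, 51 bp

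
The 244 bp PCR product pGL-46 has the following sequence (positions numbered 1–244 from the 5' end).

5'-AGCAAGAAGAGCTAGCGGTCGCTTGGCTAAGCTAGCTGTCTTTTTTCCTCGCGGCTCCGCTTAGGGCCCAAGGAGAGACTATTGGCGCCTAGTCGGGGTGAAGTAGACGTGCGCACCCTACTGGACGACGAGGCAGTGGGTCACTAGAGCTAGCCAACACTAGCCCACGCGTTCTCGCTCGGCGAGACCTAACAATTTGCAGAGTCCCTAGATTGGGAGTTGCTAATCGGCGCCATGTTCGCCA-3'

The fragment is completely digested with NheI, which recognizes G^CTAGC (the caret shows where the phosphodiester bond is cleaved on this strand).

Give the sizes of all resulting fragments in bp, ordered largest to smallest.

118, 95, 20, 11 bp

NheI sites (GCTAGC) start at positions 11, 31, 149.
NheI cuts after the first base of each site, so after positions 11, 31, 149.
Linear molecule, 3 cuts → 4 fragments:
  1–11 → 11 bp
  12–31 → 20 bp
  32–149 → 118 bp
  150–244 → 95 bp
Sorted largest to smallest: 118, 95, 20, 11 bp.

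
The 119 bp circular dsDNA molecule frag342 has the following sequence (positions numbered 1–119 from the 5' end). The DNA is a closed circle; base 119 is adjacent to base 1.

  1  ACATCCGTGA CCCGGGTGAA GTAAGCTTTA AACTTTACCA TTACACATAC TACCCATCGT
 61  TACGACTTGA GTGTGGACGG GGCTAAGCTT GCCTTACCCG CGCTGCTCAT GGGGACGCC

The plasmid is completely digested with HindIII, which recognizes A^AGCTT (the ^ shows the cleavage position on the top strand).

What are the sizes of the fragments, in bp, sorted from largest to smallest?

HindIII sites (AAGCTT) start at positions 23, 85.
HindIII cuts after the first base of each site, so after positions 23, 85.
Circular molecule, 2 cuts → 2 fragments:
  24–85 → 62 bp
  86–119 then 1–23 → 34 + 23 = 57 bp
Sorted largest to smallest: 62, 57 bp.

62, 57 bp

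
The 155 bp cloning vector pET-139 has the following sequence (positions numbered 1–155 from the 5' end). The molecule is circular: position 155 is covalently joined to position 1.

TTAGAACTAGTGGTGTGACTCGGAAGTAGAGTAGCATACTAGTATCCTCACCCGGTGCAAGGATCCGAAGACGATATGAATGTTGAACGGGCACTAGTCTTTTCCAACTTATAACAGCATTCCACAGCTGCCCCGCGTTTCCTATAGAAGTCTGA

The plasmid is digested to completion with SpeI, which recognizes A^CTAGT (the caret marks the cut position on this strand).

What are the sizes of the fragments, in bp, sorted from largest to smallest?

SpeI sites (ACTAGT) start at positions 6, 38, 93.
SpeI cuts after the first base of each site, so after positions 6, 38, 93.
Circular molecule, 3 cuts → 3 fragments:
  7–38 → 32 bp
  39–93 → 55 bp
  94–155 then 1–6 → 62 + 6 = 68 bp
Sorted largest to smallest: 68, 55, 32 bp.

68, 55, 32 bp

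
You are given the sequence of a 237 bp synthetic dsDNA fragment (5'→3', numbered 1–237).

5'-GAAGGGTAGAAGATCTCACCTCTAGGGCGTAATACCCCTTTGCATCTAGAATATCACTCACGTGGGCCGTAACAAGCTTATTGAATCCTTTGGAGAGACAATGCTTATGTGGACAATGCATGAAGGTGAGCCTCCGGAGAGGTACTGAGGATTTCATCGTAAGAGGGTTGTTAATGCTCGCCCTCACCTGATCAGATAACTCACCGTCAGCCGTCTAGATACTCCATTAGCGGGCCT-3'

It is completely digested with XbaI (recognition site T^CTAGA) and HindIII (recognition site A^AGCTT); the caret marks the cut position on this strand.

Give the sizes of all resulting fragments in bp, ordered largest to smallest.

XbaI sites (TCTAGA) start at positions 45, 214.
XbaI cuts after the first base of each site, so after positions 45, 214.
The HindIII site (AAGCTT) starts at position 74.
HindIII cuts after the first base of each site, so after position 74.
Combined cut positions: 45, 74, 214.
Linear molecule, 3 cuts → 4 fragments:
  1–45 → 45 bp
  46–74 → 29 bp
  75–214 → 140 bp
  215–237 → 23 bp
Sorted largest to smallest: 140, 45, 29, 23 bp.

140, 45, 29, 23 bp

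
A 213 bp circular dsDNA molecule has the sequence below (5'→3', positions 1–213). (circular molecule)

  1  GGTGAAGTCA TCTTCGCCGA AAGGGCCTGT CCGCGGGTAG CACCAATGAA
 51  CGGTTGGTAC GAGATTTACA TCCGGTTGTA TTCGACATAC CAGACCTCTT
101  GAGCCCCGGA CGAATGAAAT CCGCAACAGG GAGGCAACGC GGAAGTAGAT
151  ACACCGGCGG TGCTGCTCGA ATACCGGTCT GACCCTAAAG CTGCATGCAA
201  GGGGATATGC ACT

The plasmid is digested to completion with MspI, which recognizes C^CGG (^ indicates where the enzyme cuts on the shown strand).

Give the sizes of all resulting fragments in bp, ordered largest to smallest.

111, 48, 34, 20 bp

MspI sites (CCGG) start at positions 72, 106, 154, 174.
MspI cuts after the first base of each site, so after positions 72, 106, 154, 174.
Circular molecule, 4 cuts → 4 fragments:
  73–106 → 34 bp
  107–154 → 48 bp
  155–174 → 20 bp
  175–213 then 1–72 → 39 + 72 = 111 bp
Sorted largest to smallest: 111, 48, 34, 20 bp.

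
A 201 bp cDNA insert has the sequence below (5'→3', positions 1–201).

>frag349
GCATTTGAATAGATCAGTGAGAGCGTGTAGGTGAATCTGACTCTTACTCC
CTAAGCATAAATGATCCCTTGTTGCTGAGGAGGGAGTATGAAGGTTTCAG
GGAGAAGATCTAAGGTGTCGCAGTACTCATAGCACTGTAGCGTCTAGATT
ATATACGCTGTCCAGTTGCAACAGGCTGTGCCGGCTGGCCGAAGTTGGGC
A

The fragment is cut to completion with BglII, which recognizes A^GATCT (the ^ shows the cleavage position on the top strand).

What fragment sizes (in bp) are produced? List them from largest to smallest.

The BglII site (AGATCT) starts at position 106.
BglII cuts after the first base of each site, so after position 106.
Linear molecule, 1 cut → 2 fragments:
  1–106 → 106 bp
  107–201 → 95 bp
Sorted largest to smallest: 106, 95 bp.

106, 95 bp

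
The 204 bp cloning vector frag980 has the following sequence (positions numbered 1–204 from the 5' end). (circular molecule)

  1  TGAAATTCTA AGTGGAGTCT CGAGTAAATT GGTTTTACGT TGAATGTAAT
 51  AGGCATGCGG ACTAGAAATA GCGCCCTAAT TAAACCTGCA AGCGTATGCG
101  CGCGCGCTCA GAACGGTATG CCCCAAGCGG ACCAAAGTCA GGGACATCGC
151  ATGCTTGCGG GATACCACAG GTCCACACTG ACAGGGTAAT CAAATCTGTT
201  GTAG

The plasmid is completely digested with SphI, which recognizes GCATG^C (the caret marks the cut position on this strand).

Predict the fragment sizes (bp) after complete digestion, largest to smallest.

SphI sites (GCATGC) start at positions 53, 149.
SphI cuts after base 5 of each site (before the last base), so after positions 57, 153.
Circular molecule, 2 cuts → 2 fragments:
  58–153 → 96 bp
  154–204 then 1–57 → 51 + 57 = 108 bp
Sorted largest to smallest: 108, 96 bp.

108, 96 bp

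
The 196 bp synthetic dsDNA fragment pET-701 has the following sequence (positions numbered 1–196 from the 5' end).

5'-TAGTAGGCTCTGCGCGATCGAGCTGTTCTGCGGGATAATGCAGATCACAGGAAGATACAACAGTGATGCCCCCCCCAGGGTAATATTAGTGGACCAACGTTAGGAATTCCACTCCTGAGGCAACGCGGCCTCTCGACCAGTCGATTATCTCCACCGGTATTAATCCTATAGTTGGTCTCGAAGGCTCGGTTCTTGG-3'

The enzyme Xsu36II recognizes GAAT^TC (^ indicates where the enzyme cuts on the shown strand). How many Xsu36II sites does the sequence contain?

1

GAATTC occurs starting at position 104.
Xsu36II cuts at 1 site.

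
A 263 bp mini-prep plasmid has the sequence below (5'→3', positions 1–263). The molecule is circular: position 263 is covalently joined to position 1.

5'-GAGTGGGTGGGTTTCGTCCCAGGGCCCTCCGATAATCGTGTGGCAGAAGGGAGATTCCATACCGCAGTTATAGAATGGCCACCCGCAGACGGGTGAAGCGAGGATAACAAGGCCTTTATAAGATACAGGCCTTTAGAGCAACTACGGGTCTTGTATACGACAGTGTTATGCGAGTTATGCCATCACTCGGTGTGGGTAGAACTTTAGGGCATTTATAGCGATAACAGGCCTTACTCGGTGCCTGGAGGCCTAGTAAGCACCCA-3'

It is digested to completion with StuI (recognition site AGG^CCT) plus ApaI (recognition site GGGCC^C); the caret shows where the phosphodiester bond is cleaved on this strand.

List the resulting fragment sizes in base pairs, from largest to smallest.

99, 86, 41, 20, 17 bp

StuI sites (AGGCCT) start at positions 110, 127, 226, 246.
StuI cuts after base 3 of each site, so after positions 112, 129, 228, 248.
The ApaI site (GGGCCC) starts at position 22.
ApaI cuts after base 5 of each site (before the last base), so after position 26.
Combined cut positions: 26, 112, 129, 228, 248.
Circular molecule, 5 cuts → 5 fragments:
  27–112 → 86 bp
  113–129 → 17 bp
  130–228 → 99 bp
  229–248 → 20 bp
  249–263 then 1–26 → 15 + 26 = 41 bp
Sorted largest to smallest: 99, 86, 41, 20, 17 bp.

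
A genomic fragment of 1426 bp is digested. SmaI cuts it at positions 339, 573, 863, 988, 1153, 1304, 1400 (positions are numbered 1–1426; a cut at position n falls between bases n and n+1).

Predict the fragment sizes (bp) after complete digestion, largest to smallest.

Linear molecule, 7 cuts → 8 fragments:
  339 − 0 = 339 bp
  573 − 339 = 234 bp
  863 − 573 = 290 bp
  988 − 863 = 125 bp
  1153 − 988 = 165 bp
  1304 − 1153 = 151 bp
  1400 − 1304 = 96 bp
  1426 − 1400 = 26 bp
Sorted largest to smallest: 339, 290, 234, 165, 151, 125, 96, 26 bp.

339, 290, 234, 165, 151, 125, 96, 26 bp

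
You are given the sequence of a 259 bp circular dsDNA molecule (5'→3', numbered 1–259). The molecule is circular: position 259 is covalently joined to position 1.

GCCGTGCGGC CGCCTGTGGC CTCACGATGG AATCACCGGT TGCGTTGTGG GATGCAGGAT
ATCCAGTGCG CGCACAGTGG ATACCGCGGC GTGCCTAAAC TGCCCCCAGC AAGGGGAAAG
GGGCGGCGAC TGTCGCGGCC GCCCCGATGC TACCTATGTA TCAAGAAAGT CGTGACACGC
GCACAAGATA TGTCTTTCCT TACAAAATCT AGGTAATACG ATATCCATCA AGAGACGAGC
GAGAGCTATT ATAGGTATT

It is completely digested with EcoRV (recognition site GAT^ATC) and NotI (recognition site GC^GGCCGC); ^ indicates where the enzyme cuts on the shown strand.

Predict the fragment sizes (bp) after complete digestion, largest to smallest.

EcoRV sites (GATATC) start at positions 58, 220.
EcoRV cuts after base 3 of each site, so after positions 60, 222.
NotI sites (GCGGCCGC) start at positions 6, 135.
NotI cuts after base 2 of each site, so after positions 7, 136.
Combined cut positions: 7, 60, 136, 222.
Circular molecule, 4 cuts → 4 fragments:
  8–60 → 53 bp
  61–136 → 76 bp
  137–222 → 86 bp
  223–259 then 1–7 → 37 + 7 = 44 bp
Sorted largest to smallest: 86, 76, 53, 44 bp.

86, 76, 53, 44 bp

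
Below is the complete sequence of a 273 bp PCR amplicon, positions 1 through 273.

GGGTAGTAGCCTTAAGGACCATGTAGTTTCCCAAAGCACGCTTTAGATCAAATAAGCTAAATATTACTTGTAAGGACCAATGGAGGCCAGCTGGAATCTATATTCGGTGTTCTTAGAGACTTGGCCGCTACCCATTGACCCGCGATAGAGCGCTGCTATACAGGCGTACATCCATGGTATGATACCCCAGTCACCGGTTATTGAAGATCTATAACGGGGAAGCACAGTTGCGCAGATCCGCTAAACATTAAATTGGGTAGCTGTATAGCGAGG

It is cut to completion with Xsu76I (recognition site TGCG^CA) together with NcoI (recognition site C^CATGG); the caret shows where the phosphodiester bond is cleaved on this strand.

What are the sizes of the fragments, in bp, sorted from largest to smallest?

The Xsu76I site (TGCGCA) starts at position 229.
Xsu76I cuts after base 4 of each site, so after position 232.
The NcoI site (CCATGG) starts at position 172.
NcoI cuts after the first base of each site, so after position 172.
Combined cut positions: 172, 232.
Linear molecule, 2 cuts → 3 fragments:
  1–172 → 172 bp
  173–232 → 60 bp
  233–273 → 41 bp
Sorted largest to smallest: 172, 60, 41 bp.

172, 60, 41 bp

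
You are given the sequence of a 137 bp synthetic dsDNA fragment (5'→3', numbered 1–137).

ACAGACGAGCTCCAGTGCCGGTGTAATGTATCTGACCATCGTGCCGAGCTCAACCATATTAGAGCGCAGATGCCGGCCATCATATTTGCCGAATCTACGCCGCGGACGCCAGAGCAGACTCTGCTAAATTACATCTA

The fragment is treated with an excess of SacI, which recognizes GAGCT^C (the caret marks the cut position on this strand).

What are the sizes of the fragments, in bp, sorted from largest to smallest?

87, 39, 11 bp

SacI sites (GAGCTC) start at positions 7, 46.
SacI cuts after base 5 of each site (before the last base), so after positions 11, 50.
Linear molecule, 2 cuts → 3 fragments:
  1–11 → 11 bp
  12–50 → 39 bp
  51–137 → 87 bp
Sorted largest to smallest: 87, 39, 11 bp.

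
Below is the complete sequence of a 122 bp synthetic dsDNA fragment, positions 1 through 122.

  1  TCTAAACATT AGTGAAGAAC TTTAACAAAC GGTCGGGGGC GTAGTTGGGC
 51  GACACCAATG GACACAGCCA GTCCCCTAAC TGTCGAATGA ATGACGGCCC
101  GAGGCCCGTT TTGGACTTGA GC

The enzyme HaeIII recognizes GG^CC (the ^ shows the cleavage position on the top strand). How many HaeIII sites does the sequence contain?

2

GGCC occurs starting at positions 96, 103.
HaeIII cuts at 2 sites.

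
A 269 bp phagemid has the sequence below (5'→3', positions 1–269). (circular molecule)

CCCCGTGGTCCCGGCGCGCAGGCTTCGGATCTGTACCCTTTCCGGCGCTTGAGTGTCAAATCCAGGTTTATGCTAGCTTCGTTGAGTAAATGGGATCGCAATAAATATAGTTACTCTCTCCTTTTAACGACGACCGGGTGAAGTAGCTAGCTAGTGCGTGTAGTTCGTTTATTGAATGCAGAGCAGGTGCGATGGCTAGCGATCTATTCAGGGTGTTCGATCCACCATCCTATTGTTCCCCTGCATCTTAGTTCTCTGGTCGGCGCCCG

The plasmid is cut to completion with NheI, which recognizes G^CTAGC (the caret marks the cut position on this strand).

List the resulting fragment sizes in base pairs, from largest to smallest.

NheI sites (GCTAGC) start at positions 72, 146, 195.
NheI cuts after the first base of each site, so after positions 72, 146, 195.
Circular molecule, 3 cuts → 3 fragments:
  73–146 → 74 bp
  147–195 → 49 bp
  196–269 then 1–72 → 74 + 72 = 146 bp
Sorted largest to smallest: 146, 74, 49 bp.

146, 74, 49 bp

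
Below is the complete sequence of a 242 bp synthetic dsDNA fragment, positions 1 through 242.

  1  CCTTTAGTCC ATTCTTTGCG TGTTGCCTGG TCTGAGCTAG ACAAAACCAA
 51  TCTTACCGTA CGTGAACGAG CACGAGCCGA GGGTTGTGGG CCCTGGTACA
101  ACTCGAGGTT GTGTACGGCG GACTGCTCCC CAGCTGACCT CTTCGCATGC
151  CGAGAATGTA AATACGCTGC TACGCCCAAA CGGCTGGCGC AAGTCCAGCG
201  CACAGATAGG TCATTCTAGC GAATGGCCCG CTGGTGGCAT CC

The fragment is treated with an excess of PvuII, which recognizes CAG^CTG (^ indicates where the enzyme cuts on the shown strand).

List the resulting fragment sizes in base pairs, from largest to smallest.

The PvuII site (CAGCTG) starts at position 131.
PvuII cuts after base 3 of each site, so after position 133.
Linear molecule, 1 cut → 2 fragments:
  1–133 → 133 bp
  134–242 → 109 bp
Sorted largest to smallest: 133, 109 bp.

133, 109 bp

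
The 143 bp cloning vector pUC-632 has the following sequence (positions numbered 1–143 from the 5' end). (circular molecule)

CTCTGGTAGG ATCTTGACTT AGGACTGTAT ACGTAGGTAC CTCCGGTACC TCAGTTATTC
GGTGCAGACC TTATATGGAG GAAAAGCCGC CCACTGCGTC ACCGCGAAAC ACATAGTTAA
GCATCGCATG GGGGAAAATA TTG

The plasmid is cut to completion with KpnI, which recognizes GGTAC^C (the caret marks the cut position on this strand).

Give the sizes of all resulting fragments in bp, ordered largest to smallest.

KpnI sites (GGTACC) start at positions 36, 45.
KpnI cuts after base 5 of each site (before the last base), so after positions 40, 49.
Circular molecule, 2 cuts → 2 fragments:
  41–49 → 9 bp
  50–143 then 1–40 → 94 + 40 = 134 bp
Sorted largest to smallest: 134, 9 bp.

134, 9 bp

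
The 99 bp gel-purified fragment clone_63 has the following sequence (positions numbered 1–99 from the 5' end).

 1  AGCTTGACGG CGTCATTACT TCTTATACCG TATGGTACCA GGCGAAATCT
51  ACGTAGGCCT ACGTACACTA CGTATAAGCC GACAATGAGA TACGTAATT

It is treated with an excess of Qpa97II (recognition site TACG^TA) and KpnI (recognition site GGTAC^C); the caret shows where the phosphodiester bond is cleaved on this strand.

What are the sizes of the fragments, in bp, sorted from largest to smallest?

38, 22, 15, 10, 9, 5 bp

Qpa97II sites (TACGTA) start at positions 50, 60, 69, 91.
Qpa97II cuts after base 4 of each site, so after positions 53, 63, 72, 94.
The KpnI site (GGTACC) starts at position 34.
KpnI cuts after base 5 of each site (before the last base), so after position 38.
Combined cut positions: 38, 53, 63, 72, 94.
Linear molecule, 5 cuts → 6 fragments:
  1–38 → 38 bp
  39–53 → 15 bp
  54–63 → 10 bp
  64–72 → 9 bp
  73–94 → 22 bp
  95–99 → 5 bp
Sorted largest to smallest: 38, 22, 15, 10, 9, 5 bp.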